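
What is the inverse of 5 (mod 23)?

Run the extended Euclidean algorithm:
23 = 4·5 + 3
5 = 1·3 + 2
3 = 1·2 + 1
2 = 2·1 + 0
gcd(5, 23) = 1, so the inverse exists.
Bézout: 1 = 2·23 − 9·5.
So 5⁻¹ ≡ −9 ≡ 14 (mod 23).

14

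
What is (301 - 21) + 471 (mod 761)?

301 - 21 = 280
280 + 471 = 751

751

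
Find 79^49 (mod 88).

39

Using repeated squaring:
49 in binary is 110001, i.e. 49 = 32 + 16 + 1.
79^1 ≡ 79 (mod 88)
79^2 ≡ 79^2 = 6241 ≡ 81 (mod 88)
79^4 ≡ 81^2 = 6561 ≡ 49 (mod 88)
79^8 ≡ 49^2 = 2401 ≡ 25 (mod 88)
79^16 ≡ 25^2 = 625 ≡ 9 (mod 88)
79^32 ≡ 9^2 = 81 (mod 88)
79^49 = 79^32 · 79^16 · 79^1 ≡ 81 · 9 · 79 (mod 88).
Accumulate the product:
81 · 9 = 729 ≡ 25
25 · 79 = 1975 ≡ 39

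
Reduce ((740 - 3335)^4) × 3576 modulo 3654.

740 - 3335 = -2595 ≡ 1059 (mod 3654)
(1059)^4 ≡ 513 (mod 3654)
513 × 3576 = 1834488 ≡ 180 (mod 3654)

180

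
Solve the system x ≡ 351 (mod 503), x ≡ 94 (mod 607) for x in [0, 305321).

28016

503⁻¹ mod 607: 503*321 ≡ 1 (mod 607), so 503⁻¹ ≡ 321.
x = 351 + 503*((94 − 351)*321 mod 607) = 351 + 503*55 = 28016.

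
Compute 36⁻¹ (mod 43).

6

Apply the Euclidean algorithm and back-substitute:
43 = 1×36 + 7
36 = 5×7 + 1
7 = 7×1 + 0
gcd(36, 43) = 1, so the inverse exists.
Back-substitute for 1:
1 = 1×36 − 5×7
  = −5×43 + 6×36
So 36⁻¹ ≡ 6 (mod 43).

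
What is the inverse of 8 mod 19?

12

Run the extended Euclidean algorithm:
19 = 2×8 + 3
8 = 2×3 + 2
3 = 1×2 + 1
2 = 2×1 + 0
gcd(8, 19) = 1, so the inverse exists.
Back-substitute for 1:
1 = 1×3 − 1×2
  = −1×8 + 3×3
  = 3×19 − 7×8
So 8⁻¹ ≡ −7 ≡ 12 (mod 19).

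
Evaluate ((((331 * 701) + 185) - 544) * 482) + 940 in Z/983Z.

331 * 701 = 232031 ≡ 43 (mod 983)
43 + 185 = 228
228 - 544 = -316 ≡ 667 (mod 983)
667 * 482 = 321494 ≡ 53 (mod 983)
53 + 940 = 993 ≡ 10 (mod 983)

10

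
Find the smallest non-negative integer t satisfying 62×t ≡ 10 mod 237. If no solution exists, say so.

176

gcd(62, 237) = 1, so a unique solution mod 237 exists.
62⁻¹ ≡ 65 (mod 237).
t ≡ 65×10 ≡ 176 (mod 237).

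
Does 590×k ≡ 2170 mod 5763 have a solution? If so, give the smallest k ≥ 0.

gcd(590, 5763) = 1, so a unique solution mod 5763 exists.
590⁻¹ ≡ 3155 (mod 5763).
k ≡ 3155×2170 ≡ 5669 (mod 5763).

5669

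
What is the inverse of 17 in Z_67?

Run the extended Euclidean algorithm:
67 = 3×17 + 16
17 = 1×16 + 1
16 = 16×1 + 0
gcd(17, 67) = 1, so the inverse exists.
Bézout: 1 = −1×67 + 4×17.
So 17⁻¹ ≡ 4 (mod 67).

4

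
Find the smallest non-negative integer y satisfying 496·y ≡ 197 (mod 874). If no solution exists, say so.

no solution

gcd(496, 874) = 2, and 2 does not divide 197.
So the congruence has no solution.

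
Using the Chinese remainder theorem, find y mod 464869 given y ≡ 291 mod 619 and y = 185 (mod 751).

134614

619⁻¹ mod 751: 619·586 ≡ 1 (mod 751), so 619⁻¹ ≡ 586.
y = 291 + 619·((185 − 291)·586 mod 751) = 291 + 619·217 = 134614.
Check: 134614 mod 619 = 291, 134614 mod 751 = 185. ✓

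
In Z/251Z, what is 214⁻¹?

156

By the extended Euclidean algorithm:
251 = 1·214 + 37
214 = 5·37 + 29
37 = 1·29 + 8
29 = 3·8 + 5
8 = 1·5 + 3
5 = 1·3 + 2
3 = 1·2 + 1
2 = 2·1 + 0
gcd(214, 251) = 1, so the inverse exists.
Back-substitute for 1:
1 = 1·3 − 1·2
  = −1·5 + 2·3
  = 2·8 − 3·5
  = −3·29 + 11·8
  = 11·37 − 14·29
  = −14·214 + 81·37
  = 81·251 − 95·214
So 214⁻¹ ≡ −95 ≡ 156 (mod 251).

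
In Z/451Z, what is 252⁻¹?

417

By the extended Euclidean algorithm:
451 = 1*252 + 199
252 = 1*199 + 53
199 = 3*53 + 40
53 = 1*40 + 13
40 = 3*13 + 1
13 = 13*1 + 0
gcd(252, 451) = 1, so the inverse exists.
Back-substitute for 1:
1 = 1*40 − 3*13
  = −3*53 + 4*40
  = 4*199 − 15*53
  = −15*252 + 19*199
  = 19*451 − 34*252
So 252⁻¹ ≡ −34 ≡ 417 (mod 451).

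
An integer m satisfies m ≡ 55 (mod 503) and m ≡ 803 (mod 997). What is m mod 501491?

139386

503⁻¹ mod 997: 503×111 ≡ 1 (mod 997), so 503⁻¹ ≡ 111.
m = 55 + 503×((803 − 55)×111 mod 997) = 55 + 503×277 = 139386.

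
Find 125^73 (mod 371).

20

By square-and-multiply:
73 in binary is 1001001, i.e. 73 = 64 + 8 + 1.
125^1 ≡ 125 (mod 371)
125^2 ≡ 125^2 = 15625 ≡ 43 (mod 371)
125^4 ≡ 43^2 = 1849 ≡ 365 (mod 371)
125^8 ≡ 365^2 = 133225 ≡ 36 (mod 371)
125^16 ≡ 36^2 = 1296 ≡ 183 (mod 371)
125^32 ≡ 183^2 = 33489 ≡ 99 (mod 371)
125^64 ≡ 99^2 = 9801 ≡ 155 (mod 371)
125^73 = 125^64 × 125^8 × 125^1 ≡ 155 × 36 × 125 (mod 371).
Accumulate the product:
155 × 36 = 5580 ≡ 15
15 × 125 = 1875 ≡ 20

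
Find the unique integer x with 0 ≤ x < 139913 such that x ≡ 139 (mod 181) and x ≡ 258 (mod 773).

78331

181⁻¹ mod 773: 181·205 ≡ 1 (mod 773), so 181⁻¹ ≡ 205.
x = 139 + 181·((258 − 139)·205 mod 773) = 139 + 181·432 = 78331.
Check: 78331 mod 181 = 139, 78331 mod 773 = 258. ✓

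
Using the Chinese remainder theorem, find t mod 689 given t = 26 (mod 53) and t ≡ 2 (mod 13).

53⁻¹ mod 13: 53*1 ≡ 1 (mod 13), so 53⁻¹ ≡ 1.
t = 26 + 53*((2 − 26)*1 mod 13) = 26 + 53*2 = 132.

132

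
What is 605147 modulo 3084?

605147 = 196*3084 + 683, so 605147 ≡ 683 (mod 3084).

683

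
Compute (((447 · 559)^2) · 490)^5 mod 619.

447 · 559 = 249873 ≡ 416 (mod 619)
(416)^2 ≡ 355 (mod 619)
355 · 490 = 173950 ≡ 11 (mod 619)
(11)^5 ≡ 111 (mod 619)

111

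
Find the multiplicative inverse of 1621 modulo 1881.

586

1881 = 1·1621 + 260
1621 = 6·260 + 61
260 = 4·61 + 16
61 = 3·16 + 13
16 = 1·13 + 3
13 = 4·3 + 1
3 = 3·1 + 0
gcd(1621, 1881) = 1, so the inverse exists.
Back-substitute for 1:
1 = 1·13 − 4·3
  = −4·16 + 5·13
  = 5·61 − 19·16
  = −19·260 + 81·61
  = 81·1621 − 505·260
  = −505·1881 + 586·1621
So 1621⁻¹ ≡ 586 (mod 1881).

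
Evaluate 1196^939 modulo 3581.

Compute successive squares:
939 in binary is 1110101011, i.e. 939 = 512 + 256 + 128 + 32 + 8 + 2 + 1.
1196^1 ≡ 1196 (mod 3581)
1196^2 ≡ 1196^2 = 1430416 ≡ 1597 (mod 3581)
1196^4 ≡ 1597^2 = 2550409 ≡ 737 (mod 3581)
1196^8 ≡ 737^2 = 543169 ≡ 2438 (mod 3581)
1196^16 ≡ 2438^2 = 5943844 ≡ 2965 (mod 3581)
1196^32 ≡ 2965^2 = 8791225 ≡ 3451 (mod 3581)
1196^64 ≡ 3451^2 = 11909401 ≡ 2576 (mod 3581)
1196^128 ≡ 2576^2 = 6635776 ≡ 183 (mod 3581)
1196^256 ≡ 183^2 = 33489 ≡ 1260 (mod 3581)
1196^512 ≡ 1260^2 = 1587600 ≡ 1217 (mod 3581)
1196^939 = 1196^512 · 1196^256 · 1196^128 · 1196^32 · 1196^8 · 1196^2 · 1196^1 ≡ 1217 · 1260 · 183 · 3451 · 2438 · 1597 · 1196 (mod 3581).
Accumulate the product:
1217 · 1260 = 1533420 ≡ 752
752 · 183 = 137616 ≡ 1538
1538 · 3451 = 5307638 ≡ 596
596 · 2438 = 1453048 ≡ 2743
2743 · 1597 = 4380571 ≡ 1008
1008 · 1196 = 1205568 ≡ 2352

2352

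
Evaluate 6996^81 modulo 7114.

6174

By square-and-multiply:
81 in binary is 1010001, i.e. 81 = 64 + 16 + 1.
6996^1 ≡ 6996 (mod 7114)
6996^2 ≡ 6996^2 = 48944016 ≡ 6810 (mod 7114)
6996^4 ≡ 6810^2 = 46376100 ≡ 7048 (mod 7114)
6996^8 ≡ 7048^2 = 49674304 ≡ 4356 (mod 7114)
6996^16 ≡ 4356^2 = 18974736 ≡ 1698 (mod 7114)
6996^32 ≡ 1698^2 = 2883204 ≡ 2034 (mod 7114)
6996^64 ≡ 2034^2 = 4137156 ≡ 3922 (mod 7114)
6996^81 = 6996^64 × 6996^16 × 6996^1 ≡ 3922 × 1698 × 6996 (mod 7114).
Accumulate the product:
3922 × 1698 = 6659556 ≡ 852
852 × 6996 = 5960592 ≡ 6174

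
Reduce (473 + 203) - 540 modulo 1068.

136

473 + 203 = 676
676 - 540 = 136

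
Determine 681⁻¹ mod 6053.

By the extended Euclidean algorithm:
6053 = 8×681 + 605
681 = 1×605 + 76
605 = 7×76 + 73
76 = 1×73 + 3
73 = 24×3 + 1
3 = 3×1 + 0
gcd(681, 6053) = 1, so the inverse exists.
Back-substitute for 1:
1 = 1×73 − 24×3
  = −24×76 + 25×73
  = 25×605 − 199×76
  = −199×681 + 224×605
  = 224×6053 − 1991×681
So 681⁻¹ ≡ −1991 ≡ 4062 (mod 6053).

4062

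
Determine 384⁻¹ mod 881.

842

Run the extended Euclidean algorithm:
881 = 2·384 + 113
384 = 3·113 + 45
113 = 2·45 + 23
45 = 1·23 + 22
23 = 1·22 + 1
22 = 22·1 + 0
gcd(384, 881) = 1, so the inverse exists.
Back-substitute for 1:
1 = 1·23 − 1·22
  = −1·45 + 2·23
  = 2·113 − 5·45
  = −5·384 + 17·113
  = 17·881 − 39·384
So 384⁻¹ ≡ −39 ≡ 842 (mod 881).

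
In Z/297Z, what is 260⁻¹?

8

Apply the Euclidean algorithm and back-substitute:
297 = 1*260 + 37
260 = 7*37 + 1
37 = 37*1 + 0
gcd(260, 297) = 1, so the inverse exists.
Bézout: 1 = −7*297 + 8*260.
So 260⁻¹ ≡ 8 (mod 297).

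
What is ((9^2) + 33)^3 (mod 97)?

(9)^2 ≡ 81 (mod 97)
81 + 33 = 114 ≡ 17 (mod 97)
(17)^3 ≡ 63 (mod 97)

63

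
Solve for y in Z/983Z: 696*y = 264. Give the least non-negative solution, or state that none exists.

780

gcd(696, 983) = 1, so a unique solution mod 983 exists.
696⁻¹ ≡ 137 (mod 983).
y ≡ 137*264 ≡ 780 (mod 983).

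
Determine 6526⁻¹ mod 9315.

9315 = 1·6526 + 2789
6526 = 2·2789 + 948
2789 = 2·948 + 893
948 = 1·893 + 55
893 = 16·55 + 13
55 = 4·13 + 3
13 = 4·3 + 1
3 = 3·1 + 0
gcd(6526, 9315) = 1, so the inverse exists.
Bézout: 1 = 2017·9315 − 2879·6526.
So 6526⁻¹ ≡ −2879 ≡ 6436 (mod 9315).

6436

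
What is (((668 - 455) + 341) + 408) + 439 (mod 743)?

658

668 - 455 = 213
213 + 341 = 554
554 + 408 = 962 ≡ 219 (mod 743)
219 + 439 = 658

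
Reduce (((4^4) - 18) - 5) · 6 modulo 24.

6

(4)^4 ≡ 16 (mod 24)
16 - 18 = -2 ≡ 22 (mod 24)
22 - 5 = 17
17 · 6 = 102 ≡ 6 (mod 24)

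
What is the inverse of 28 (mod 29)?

28

Apply the Euclidean algorithm and back-substitute:
29 = 1×28 + 1
28 = 28×1 + 0
gcd(28, 29) = 1, so the inverse exists.
Back-substitute for 1:
1 = 1×29 − 1×28
So 28⁻¹ ≡ −1 ≡ 28 (mod 29).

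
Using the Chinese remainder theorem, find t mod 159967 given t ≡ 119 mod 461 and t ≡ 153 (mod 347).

461⁻¹ mod 347: 461·277 ≡ 1 (mod 347), so 461⁻¹ ≡ 277.
t = 119 + 461·((153 − 119)·277 mod 347) = 119 + 461·49 = 22708.

22708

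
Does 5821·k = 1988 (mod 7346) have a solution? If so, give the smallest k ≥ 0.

254

gcd(5821, 7346) = 1, so a unique solution mod 7346 exists.
5821⁻¹ ≡ 2317 (mod 7346).
k ≡ 2317·1988 ≡ 254 (mod 7346).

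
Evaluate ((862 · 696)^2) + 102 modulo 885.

862 · 696 = 599952 ≡ 807 (mod 885)
(807)^2 ≡ 774 (mod 885)
774 + 102 = 876

876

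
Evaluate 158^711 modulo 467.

222

Compute successive squares:
711 in binary is 1011000111, i.e. 711 = 512 + 128 + 64 + 4 + 2 + 1.
158^1 ≡ 158 (mod 467)
158^2 ≡ 158^2 = 24964 ≡ 213 (mod 467)
158^4 ≡ 213^2 = 45369 ≡ 70 (mod 467)
158^8 ≡ 70^2 = 4900 ≡ 230 (mod 467)
158^16 ≡ 230^2 = 52900 ≡ 129 (mod 467)
158^32 ≡ 129^2 = 16641 ≡ 296 (mod 467)
158^64 ≡ 296^2 = 87616 ≡ 287 (mod 467)
158^128 ≡ 287^2 = 82369 ≡ 177 (mod 467)
158^256 ≡ 177^2 = 31329 ≡ 40 (mod 467)
158^512 ≡ 40^2 = 1600 ≡ 199 (mod 467)
158^711 = 158^512 * 158^128 * 158^64 * 158^4 * 158^2 * 158^1 ≡ 199 * 177 * 287 * 70 * 213 * 158 (mod 467).
Accumulate the product:
199 * 177 = 35223 ≡ 198
198 * 287 = 56826 ≡ 319
319 * 70 = 22330 ≡ 381
381 * 213 = 81153 ≡ 362
362 * 158 = 57196 ≡ 222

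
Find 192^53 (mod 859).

525

Using repeated squaring:
53 in binary is 110101, i.e. 53 = 32 + 16 + 4 + 1.
192^1 ≡ 192 (mod 859)
192^2 ≡ 192^2 = 36864 ≡ 786 (mod 859)
192^4 ≡ 786^2 = 617796 ≡ 175 (mod 859)
192^8 ≡ 175^2 = 30625 ≡ 560 (mod 859)
192^16 ≡ 560^2 = 313600 ≡ 65 (mod 859)
192^32 ≡ 65^2 = 4225 ≡ 789 (mod 859)
192^53 = 192^32 * 192^16 * 192^4 * 192^1 ≡ 789 * 65 * 175 * 192 (mod 859).
Accumulate the product:
789 * 65 = 51285 ≡ 604
604 * 175 = 105700 ≡ 43
43 * 192 = 8256 ≡ 525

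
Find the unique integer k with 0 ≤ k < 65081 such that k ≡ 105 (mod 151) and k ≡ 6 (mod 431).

151⁻¹ mod 431: 151*294 ≡ 1 (mod 431), so 151⁻¹ ≡ 294.
k = 105 + 151*((6 − 105)*294 mod 431) = 105 + 151*202 = 30607.

30607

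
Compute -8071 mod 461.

-8071 = -18·461 + 227, so -8071 ≡ 227 (mod 461).

227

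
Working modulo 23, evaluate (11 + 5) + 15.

8

11 + 5 = 16
16 + 15 = 31 ≡ 8 (mod 23)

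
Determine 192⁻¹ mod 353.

57

Run the extended Euclidean algorithm:
353 = 1×192 + 161
192 = 1×161 + 31
161 = 5×31 + 6
31 = 5×6 + 1
6 = 6×1 + 0
gcd(192, 353) = 1, so the inverse exists.
Back-substitute for 1:
1 = 1×31 − 5×6
  = −5×161 + 26×31
  = 26×192 − 31×161
  = −31×353 + 57×192
So 192⁻¹ ≡ 57 (mod 353).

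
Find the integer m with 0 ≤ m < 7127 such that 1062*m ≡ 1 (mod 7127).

7127 = 6·1062 + 755
1062 = 1·755 + 307
755 = 2·307 + 141
307 = 2·141 + 25
141 = 5·25 + 16
25 = 1·16 + 9
16 = 1·9 + 7
9 = 1·7 + 2
7 = 3·2 + 1
2 = 2·1 + 0
gcd(1062, 7127) = 1, so the inverse exists.
Bézout: 1 = 467·7127 − 3134·1062.
So 1062⁻¹ ≡ −3134 ≡ 3993 (mod 7127).

3993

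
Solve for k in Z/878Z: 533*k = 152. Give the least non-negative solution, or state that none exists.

gcd(533, 878) = 1, so a unique solution mod 878 exists.
533⁻¹ ≡ 425 (mod 878).
k ≡ 425*152 ≡ 506 (mod 878).

506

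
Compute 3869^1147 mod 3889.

588

1147 in binary is 10001111011, i.e. 1147 = 1024 + 64 + 32 + 16 + 8 + 2 + 1.
3869^1 ≡ 3869 (mod 3889)
3869^2 ≡ 3869^2 = 14969161 ≡ 400 (mod 3889)
3869^4 ≡ 400^2 = 160000 ≡ 551 (mod 3889)
3869^8 ≡ 551^2 = 303601 ≡ 259 (mod 3889)
3869^16 ≡ 259^2 = 67081 ≡ 968 (mod 3889)
3869^32 ≡ 968^2 = 937024 ≡ 3664 (mod 3889)
3869^64 ≡ 3664^2 = 13424896 ≡ 68 (mod 3889)
3869^128 ≡ 68^2 = 4624 ≡ 735 (mod 3889)
3869^256 ≡ 735^2 = 540225 ≡ 3543 (mod 3889)
3869^512 ≡ 3543^2 = 12552849 ≡ 3046 (mod 3889)
3869^1024 ≡ 3046^2 = 9278116 ≡ 2851 (mod 3889)
3869^1147 = 3869^1024 × 3869^64 × 3869^32 × 3869^16 × 3869^8 × 3869^2 × 3869^1 ≡ 2851 × 68 × 3664 × 968 × 259 × 400 × 3869 (mod 3889).
Accumulate the product:
2851 × 68 = 193868 ≡ 3307
3307 × 3664 = 12116848 ≡ 2613
2613 × 968 = 2529384 ≡ 1534
1534 × 259 = 397306 ≡ 628
628 × 400 = 251200 ≡ 2304
2304 × 3869 = 8914176 ≡ 588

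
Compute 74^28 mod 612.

268

Compute successive squares:
28 in binary is 11100, i.e. 28 = 16 + 8 + 4.
74^1 ≡ 74 (mod 612)
74^2 ≡ 74^2 = 5476 ≡ 580 (mod 612)
74^4 ≡ 580^2 = 336400 ≡ 412 (mod 612)
74^8 ≡ 412^2 = 169744 ≡ 220 (mod 612)
74^16 ≡ 220^2 = 48400 ≡ 52 (mod 612)
74^28 = 74^16 × 74^8 × 74^4 ≡ 52 × 220 × 412 (mod 612).
Accumulate the product:
52 × 220 = 11440 ≡ 424
424 × 412 = 174688 ≡ 268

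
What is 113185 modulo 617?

274

113185 = 183*617 + 274, so 113185 ≡ 274 (mod 617).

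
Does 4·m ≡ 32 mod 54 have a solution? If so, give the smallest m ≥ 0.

8

gcd(4, 54) = 2, and 2 | 32, so solutions exist.
Divide through by 2: 2·m ≡ 16 (mod 27).
2⁻¹ ≡ 14 (mod 27).
m ≡ 14·16 ≡ 8 (mod 27).
The smallest non-negative solution is m = 8.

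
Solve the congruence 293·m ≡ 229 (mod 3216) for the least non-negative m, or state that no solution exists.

gcd(293, 3216) = 1, so a unique solution mod 3216 exists.
293⁻¹ ≡ 461 (mod 3216).
m ≡ 461·229 ≡ 2657 (mod 3216).

2657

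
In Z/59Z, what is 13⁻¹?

50

59 = 4×13 + 7
13 = 1×7 + 6
7 = 1×6 + 1
6 = 6×1 + 0
gcd(13, 59) = 1, so the inverse exists.
Back-substitute for 1:
1 = 1×7 − 1×6
  = −1×13 + 2×7
  = 2×59 − 9×13
So 13⁻¹ ≡ −9 ≡ 50 (mod 59).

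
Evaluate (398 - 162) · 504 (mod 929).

32

398 - 162 = 236
236 · 504 = 118944 ≡ 32 (mod 929)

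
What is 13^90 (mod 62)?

Compute successive squares:
90 in binary is 1011010, i.e. 90 = 64 + 16 + 8 + 2.
13^1 ≡ 13 (mod 62)
13^2 ≡ 13^2 = 169 ≡ 45 (mod 62)
13^4 ≡ 45^2 = 2025 ≡ 41 (mod 62)
13^8 ≡ 41^2 = 1681 ≡ 7 (mod 62)
13^16 ≡ 7^2 = 49 (mod 62)
13^32 ≡ 49^2 = 2401 ≡ 45 (mod 62)
13^64 ≡ 45^2 = 2025 ≡ 41 (mod 62)
13^90 = 13^64 × 13^16 × 13^8 × 13^2 ≡ 41 × 49 × 7 × 45 (mod 62).
Accumulate the product:
41 × 49 = 2009 ≡ 25
25 × 7 = 175 ≡ 51
51 × 45 = 2295 ≡ 1

1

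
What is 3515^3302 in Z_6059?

1441

Using repeated squaring:
3302 in binary is 110011100110, i.e. 3302 = 2048 + 1024 + 128 + 64 + 32 + 4 + 2.
3515^1 ≡ 3515 (mod 6059)
3515^2 ≡ 3515^2 = 12355225 ≡ 924 (mod 6059)
3515^4 ≡ 924^2 = 853776 ≡ 5516 (mod 6059)
3515^8 ≡ 5516^2 = 30426256 ≡ 4017 (mod 6059)
3515^16 ≡ 4017^2 = 16136289 ≡ 1172 (mod 6059)
3515^32 ≡ 1172^2 = 1373584 ≡ 4250 (mod 6059)
3515^64 ≡ 4250^2 = 18062500 ≡ 621 (mod 6059)
3515^128 ≡ 621^2 = 385641 ≡ 3924 (mod 6059)
3515^256 ≡ 3924^2 = 15397776 ≡ 1857 (mod 6059)
3515^512 ≡ 1857^2 = 3448449 ≡ 878 (mod 6059)
3515^1024 ≡ 878^2 = 770884 ≡ 1391 (mod 6059)
3515^2048 ≡ 1391^2 = 1934881 ≡ 2060 (mod 6059)
3515^3302 = 3515^2048 * 3515^1024 * 3515^128 * 3515^64 * 3515^32 * 3515^4 * 3515^2 ≡ 2060 * 1391 * 3924 * 621 * 4250 * 5516 * 924 (mod 6059).
Accumulate the product:
2060 * 1391 = 2865460 ≡ 5612
5612 * 3924 = 22021488 ≡ 3082
3082 * 621 = 1913922 ≡ 5337
5337 * 4250 = 22682250 ≡ 3413
3413 * 5516 = 18826108 ≡ 795
795 * 924 = 734580 ≡ 1441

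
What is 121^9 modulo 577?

121^1 ≡ 121 (mod 577)
121^2 ≡ 121^2 = 14641 ≡ 216 (mod 577)
121^4 ≡ 216^2 = 46656 ≡ 496 (mod 577)
121^8 ≡ 496^2 = 246016 ≡ 214 (mod 577)
121^9 = 121^8 × 121^1 ≡ 214 × 121 (mod 577).
214 × 121 = 25894 ≡ 506 (mod 577).

506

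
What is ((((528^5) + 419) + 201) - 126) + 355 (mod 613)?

491

(528)^5 ≡ 255 (mod 613)
255 + 419 = 674 ≡ 61 (mod 613)
61 + 201 = 262
262 - 126 = 136
136 + 355 = 491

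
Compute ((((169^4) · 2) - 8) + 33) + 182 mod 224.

209

(169)^4 ≡ 1 (mod 224)
1 · 2 = 2
2 - 8 = -6 ≡ 218 (mod 224)
218 + 33 = 251 ≡ 27 (mod 224)
27 + 182 = 209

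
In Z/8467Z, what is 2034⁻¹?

5116

By the extended Euclidean algorithm:
8467 = 4*2034 + 331
2034 = 6*331 + 48
331 = 6*48 + 43
48 = 1*43 + 5
43 = 8*5 + 3
5 = 1*3 + 2
3 = 1*2 + 1
2 = 2*1 + 0
gcd(2034, 8467) = 1, so the inverse exists.
Back-substitute for 1:
1 = 1*3 − 1*2
  = −1*5 + 2*3
  = 2*43 − 17*5
  = −17*48 + 19*43
  = 19*331 − 131*48
  = −131*2034 + 805*331
  = 805*8467 − 3351*2034
So 2034⁻¹ ≡ −3351 ≡ 5116 (mod 8467).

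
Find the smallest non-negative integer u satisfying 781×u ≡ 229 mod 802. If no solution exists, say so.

371

gcd(781, 802) = 1, so a unique solution mod 802 exists.
781⁻¹ ≡ 611 (mod 802).
u ≡ 611×229 ≡ 371 (mod 802).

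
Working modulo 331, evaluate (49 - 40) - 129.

211

49 - 40 = 9
9 - 129 = -120 ≡ 211 (mod 331)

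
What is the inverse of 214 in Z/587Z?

491

By the extended Euclidean algorithm:
587 = 2*214 + 159
214 = 1*159 + 55
159 = 2*55 + 49
55 = 1*49 + 6
49 = 8*6 + 1
6 = 6*1 + 0
gcd(214, 587) = 1, so the inverse exists.
Bézout: 1 = 35*587 − 96*214.
So 214⁻¹ ≡ −96 ≡ 491 (mod 587).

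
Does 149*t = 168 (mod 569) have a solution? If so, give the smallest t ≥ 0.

gcd(149, 569) = 1, so a unique solution mod 569 exists.
149⁻¹ ≡ 527 (mod 569).
t ≡ 527*168 ≡ 341 (mod 569).

341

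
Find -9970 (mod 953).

-9970 = -11×953 + 513, so -9970 ≡ 513 (mod 953).

513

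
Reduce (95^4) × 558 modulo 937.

(95)^4 ≡ 26 (mod 937)
26 × 558 = 14508 ≡ 453 (mod 937)

453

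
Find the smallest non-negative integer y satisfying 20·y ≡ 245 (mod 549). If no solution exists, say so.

424

gcd(20, 549) = 1, so a unique solution mod 549 exists.
20⁻¹ ≡ 302 (mod 549).
y ≡ 302·245 ≡ 424 (mod 549).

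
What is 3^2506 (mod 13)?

3

Compute successive squares:
3^1 ≡ 3 (mod 13)
3^2 ≡ 3^2 = 9 (mod 13)
3^4 ≡ 9^2 = 81 ≡ 3 (mod 13)
3^8 ≡ 3^2 = 9 (mod 13)
3^16 ≡ 9^2 = 81 ≡ 3 (mod 13)
3^32 ≡ 3^2 = 9 (mod 13)
3^64 ≡ 9^2 = 81 ≡ 3 (mod 13)
3^128 ≡ 3^2 = 9 (mod 13)
3^256 ≡ 9^2 = 81 ≡ 3 (mod 13)
3^512 ≡ 3^2 = 9 (mod 13)
3^1024 ≡ 9^2 = 81 ≡ 3 (mod 13)
3^2048 ≡ 3^2 = 9 (mod 13)
3^2506 = 3^2048 * 3^256 * 3^128 * 3^64 * 3^8 * 3^2 ≡ 9 * 3 * 9 * 3 * 9 * 9 (mod 13).
Accumulate the product:
9 * 3 = 27 ≡ 1
1 * 9 = 9
9 * 3 = 27 ≡ 1
1 * 9 = 9
9 * 9 = 81 ≡ 3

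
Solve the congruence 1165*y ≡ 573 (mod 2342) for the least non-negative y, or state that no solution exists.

gcd(1165, 2342) = 1, so a unique solution mod 2342 exists.
1165⁻¹ ≡ 195 (mod 2342).
y ≡ 195*573 ≡ 1661 (mod 2342).

1661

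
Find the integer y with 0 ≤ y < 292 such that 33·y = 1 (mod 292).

177

Run the extended Euclidean algorithm:
292 = 8*33 + 28
33 = 1*28 + 5
28 = 5*5 + 3
5 = 1*3 + 2
3 = 1*2 + 1
2 = 2*1 + 0
gcd(33, 292) = 1, so the inverse exists.
Back-substitute for 1:
1 = 1*3 − 1*2
  = −1*5 + 2*3
  = 2*28 − 11*5
  = −11*33 + 13*28
  = 13*292 − 115*33
So 33⁻¹ ≡ −115 ≡ 177 (mod 292).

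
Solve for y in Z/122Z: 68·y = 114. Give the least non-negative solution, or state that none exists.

gcd(68, 122) = 2, and 2 | 114, so solutions exist.
Divide through by 2: 34·y = 57 (mod 61).
34⁻¹ ≡ 9 (mod 61).
y ≡ 9·57 ≡ 25 (mod 61).
The smallest non-negative solution is y = 25.

25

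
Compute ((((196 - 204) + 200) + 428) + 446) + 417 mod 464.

91

196 - 204 = -8 ≡ 456 (mod 464)
456 + 200 = 656 ≡ 192 (mod 464)
192 + 428 = 620 ≡ 156 (mod 464)
156 + 446 = 602 ≡ 138 (mod 464)
138 + 417 = 555 ≡ 91 (mod 464)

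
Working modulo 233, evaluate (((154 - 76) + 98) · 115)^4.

154 - 76 = 78
78 + 98 = 176
176 · 115 = 20240 ≡ 202 (mod 233)
(202)^4 ≡ 142 (mod 233)

142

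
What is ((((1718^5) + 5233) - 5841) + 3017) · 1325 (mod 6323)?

(1718)^5 ≡ 5569 (mod 6323)
5569 + 5233 = 10802 ≡ 4479 (mod 6323)
4479 - 5841 = -1362 ≡ 4961 (mod 6323)
4961 + 3017 = 7978 ≡ 1655 (mod 6323)
1655 · 1325 = 2192875 ≡ 5117 (mod 6323)

5117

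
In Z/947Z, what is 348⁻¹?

By the extended Euclidean algorithm:
947 = 2·348 + 251
348 = 1·251 + 97
251 = 2·97 + 57
97 = 1·57 + 40
57 = 1·40 + 17
40 = 2·17 + 6
17 = 2·6 + 5
6 = 1·5 + 1
5 = 5·1 + 0
gcd(348, 947) = 1, so the inverse exists.
Bézout: 1 = −61·947 + 166·348.
So 348⁻¹ ≡ 166 (mod 947).

166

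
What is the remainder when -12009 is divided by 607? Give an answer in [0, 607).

-12009 = -20*607 + 131, so -12009 ≡ 131 (mod 607).

131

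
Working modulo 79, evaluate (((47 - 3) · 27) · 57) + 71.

47 - 3 = 44
44 · 27 = 1188 ≡ 3 (mod 79)
3 · 57 = 171 ≡ 13 (mod 79)
13 + 71 = 84 ≡ 5 (mod 79)

5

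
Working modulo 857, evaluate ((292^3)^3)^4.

413

(292)^3 ≡ 381 (mod 857)
(381)^3 ≡ 703 (mod 857)
(703)^4 ≡ 413 (mod 857)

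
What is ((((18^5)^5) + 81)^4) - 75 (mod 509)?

205

(18)^5 ≡ 160 (mod 509)
(160)^5 ≡ 352 (mod 509)
352 + 81 = 433
(433)^4 ≡ 280 (mod 509)
280 - 75 = 205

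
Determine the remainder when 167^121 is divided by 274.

265

By square-and-multiply:
121 in binary is 1111001, i.e. 121 = 64 + 32 + 16 + 8 + 1.
167^1 ≡ 167 (mod 274)
167^2 ≡ 167^2 = 27889 ≡ 215 (mod 274)
167^4 ≡ 215^2 = 46225 ≡ 193 (mod 274)
167^8 ≡ 193^2 = 37249 ≡ 259 (mod 274)
167^16 ≡ 259^2 = 67081 ≡ 225 (mod 274)
167^32 ≡ 225^2 = 50625 ≡ 209 (mod 274)
167^64 ≡ 209^2 = 43681 ≡ 115 (mod 274)
167^121 = 167^64 * 167^32 * 167^16 * 167^8 * 167^1 ≡ 115 * 209 * 225 * 259 * 167 (mod 274).
Accumulate the product:
115 * 209 = 24035 ≡ 197
197 * 225 = 44325 ≡ 211
211 * 259 = 54649 ≡ 123
123 * 167 = 20541 ≡ 265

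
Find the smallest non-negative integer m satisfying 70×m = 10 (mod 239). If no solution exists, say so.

205

gcd(70, 239) = 1, so a unique solution mod 239 exists.
70⁻¹ ≡ 140 (mod 239).
m ≡ 140×10 ≡ 205 (mod 239).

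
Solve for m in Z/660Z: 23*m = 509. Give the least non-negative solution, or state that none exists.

gcd(23, 660) = 1, so a unique solution mod 660 exists.
23⁻¹ ≡ 287 (mod 660).
m ≡ 287*509 ≡ 223 (mod 660).

223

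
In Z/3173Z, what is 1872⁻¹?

439

By the extended Euclidean algorithm:
3173 = 1·1872 + 1301
1872 = 1·1301 + 571
1301 = 2·571 + 159
571 = 3·159 + 94
159 = 1·94 + 65
94 = 1·65 + 29
65 = 2·29 + 7
29 = 4·7 + 1
7 = 7·1 + 0
gcd(1872, 3173) = 1, so the inverse exists.
Back-substitute for 1:
1 = 1·29 − 4·7
  = −4·65 + 9·29
  = 9·94 − 13·65
  = −13·159 + 22·94
  = 22·571 − 79·159
  = −79·1301 + 180·571
  = 180·1872 − 259·1301
  = −259·3173 + 439·1872
So 1872⁻¹ ≡ 439 (mod 3173).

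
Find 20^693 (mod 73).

63

By square-and-multiply:
693 in binary is 1010110101, i.e. 693 = 512 + 128 + 32 + 16 + 4 + 1.
20^1 ≡ 20 (mod 73)
20^2 ≡ 20^2 = 400 ≡ 35 (mod 73)
20^4 ≡ 35^2 = 1225 ≡ 57 (mod 73)
20^8 ≡ 57^2 = 3249 ≡ 37 (mod 73)
20^16 ≡ 37^2 = 1369 ≡ 55 (mod 73)
20^32 ≡ 55^2 = 3025 ≡ 32 (mod 73)
20^64 ≡ 32^2 = 1024 ≡ 2 (mod 73)
20^128 ≡ 2^2 = 4 (mod 73)
20^256 ≡ 4^2 = 16 (mod 73)
20^512 ≡ 16^2 = 256 ≡ 37 (mod 73)
20^693 = 20^512 × 20^128 × 20^32 × 20^16 × 20^4 × 20^1 ≡ 37 × 4 × 32 × 55 × 57 × 20 (mod 73).
Accumulate the product:
37 × 4 = 148 ≡ 2
2 × 32 = 64
64 × 55 = 3520 ≡ 16
16 × 57 = 912 ≡ 36
36 × 20 = 720 ≡ 63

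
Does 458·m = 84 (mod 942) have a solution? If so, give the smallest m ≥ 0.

gcd(458, 942) = 2, and 2 | 84, so solutions exist.
Divide through by 2: 229·m ≡ 42 (mod 471).
229⁻¹ ≡ 181 (mod 471).
m ≡ 181·42 ≡ 66 (mod 471).
The smallest non-negative solution is m = 66.

66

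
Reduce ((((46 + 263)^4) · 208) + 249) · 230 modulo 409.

46 + 263 = 309
(309)^4 ≡ 318 (mod 409)
318 · 208 = 66144 ≡ 295 (mod 409)
295 + 249 = 544 ≡ 135 (mod 409)
135 · 230 = 31050 ≡ 375 (mod 409)

375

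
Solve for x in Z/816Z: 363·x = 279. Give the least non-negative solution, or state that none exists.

gcd(363, 816) = 3, and 3 | 279, so solutions exist.
Divide through by 3: 121·x mod 272 = 93.
121⁻¹ ≡ 9 (mod 272).
x ≡ 9·93 ≡ 21 (mod 272).
The smallest non-negative solution is x = 21.

21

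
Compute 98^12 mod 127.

Compute successive squares:
12 in binary is 1100, i.e. 12 = 8 + 4.
98^1 ≡ 98 (mod 127)
98^2 ≡ 98^2 = 9604 ≡ 79 (mod 127)
98^4 ≡ 79^2 = 6241 ≡ 18 (mod 127)
98^8 ≡ 18^2 = 324 ≡ 70 (mod 127)
98^12 = 98^8 × 98^4 ≡ 70 × 18 (mod 127).
70 × 18 = 1260 ≡ 117 (mod 127).

117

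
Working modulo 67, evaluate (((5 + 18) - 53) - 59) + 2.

47

5 + 18 = 23
23 - 53 = -30 ≡ 37 (mod 67)
37 - 59 = -22 ≡ 45 (mod 67)
45 + 2 = 47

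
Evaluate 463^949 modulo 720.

Compute successive squares:
463^1 ≡ 463 (mod 720)
463^2 ≡ 463^2 = 214369 ≡ 529 (mod 720)
463^4 ≡ 529^2 = 279841 ≡ 481 (mod 720)
463^8 ≡ 481^2 = 231361 ≡ 241 (mod 720)
463^16 ≡ 241^2 = 58081 ≡ 481 (mod 720)
463^32 ≡ 481^2 = 231361 ≡ 241 (mod 720)
463^64 ≡ 241^2 = 58081 ≡ 481 (mod 720)
463^128 ≡ 481^2 = 231361 ≡ 241 (mod 720)
463^256 ≡ 241^2 = 58081 ≡ 481 (mod 720)
463^512 ≡ 481^2 = 231361 ≡ 241 (mod 720)
463^949 = 463^512 * 463^256 * 463^128 * 463^32 * 463^16 * 463^4 * 463^1 ≡ 241 * 481 * 241 * 241 * 481 * 481 * 463 (mod 720).
Accumulate the product:
241 * 481 = 115921 ≡ 1
1 * 241 = 241
241 * 241 = 58081 ≡ 481
481 * 481 = 231361 ≡ 241
241 * 481 = 115921 ≡ 1
1 * 463 = 463

463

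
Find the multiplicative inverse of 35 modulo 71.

69

71 = 2×35 + 1
35 = 35×1 + 0
gcd(35, 71) = 1, so the inverse exists.
Back-substitute for 1:
1 = 1×71 − 2×35
So 35⁻¹ ≡ −2 ≡ 69 (mod 71).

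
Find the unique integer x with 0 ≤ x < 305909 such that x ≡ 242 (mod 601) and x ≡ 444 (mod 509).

287520

601⁻¹ mod 509: 601*83 ≡ 1 (mod 509), so 601⁻¹ ≡ 83.
x = 242 + 601*((444 − 242)*83 mod 509) = 242 + 601*478 = 287520.
Check: 287520 mod 601 = 242, 287520 mod 509 = 444. ✓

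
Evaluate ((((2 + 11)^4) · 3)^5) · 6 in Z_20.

2 + 11 = 13
(13)^4 ≡ 1 (mod 20)
1 · 3 = 3
(3)^5 ≡ 3 (mod 20)
3 · 6 = 18

18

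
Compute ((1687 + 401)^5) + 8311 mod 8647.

1687 + 401 = 2088
(2088)^5 ≡ 6050 (mod 8647)
6050 + 8311 = 14361 ≡ 5714 (mod 8647)

5714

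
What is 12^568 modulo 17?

16

Compute successive squares:
12^1 ≡ 12 (mod 17)
12^2 ≡ 12^2 = 144 ≡ 8 (mod 17)
12^4 ≡ 8^2 = 64 ≡ 13 (mod 17)
12^8 ≡ 13^2 = 169 ≡ 16 (mod 17)
12^16 ≡ 16^2 = 256 ≡ 1 (mod 17)
12^32 ≡ 1^2 = 1 (mod 17)
12^64 ≡ 1^2 = 1 (mod 17)
12^128 ≡ 1^2 = 1 (mod 17)
12^256 ≡ 1^2 = 1 (mod 17)
12^512 ≡ 1^2 = 1 (mod 17)
12^568 = 12^512 * 12^32 * 12^16 * 12^8 ≡ 1 * 1 * 1 * 16 (mod 17).
Accumulate the product:
1 * 1 = 1
1 * 1 = 1
1 * 16 = 16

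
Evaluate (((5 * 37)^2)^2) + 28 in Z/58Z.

5 * 37 = 185 ≡ 11 (mod 58)
(11)^2 ≡ 5 (mod 58)
(5)^2 ≡ 25 (mod 58)
25 + 28 = 53

53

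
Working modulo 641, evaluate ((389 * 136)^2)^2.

389 * 136 = 52904 ≡ 342 (mod 641)
(342)^2 ≡ 302 (mod 641)
(302)^2 ≡ 182 (mod 641)

182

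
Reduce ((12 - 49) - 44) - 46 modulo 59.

50

12 - 49 = -37 ≡ 22 (mod 59)
22 - 44 = -22 ≡ 37 (mod 59)
37 - 46 = -9 ≡ 50 (mod 59)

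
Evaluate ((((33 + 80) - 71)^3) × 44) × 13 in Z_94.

34

33 + 80 = 113 ≡ 19 (mod 94)
19 - 71 = -52 ≡ 42 (mod 94)
(42)^3 ≡ 16 (mod 94)
16 × 44 = 704 ≡ 46 (mod 94)
46 × 13 = 598 ≡ 34 (mod 94)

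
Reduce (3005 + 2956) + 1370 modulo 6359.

3005 + 2956 = 5961
5961 + 1370 = 7331 ≡ 972 (mod 6359)

972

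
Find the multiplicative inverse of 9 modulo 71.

71 = 7·9 + 8
9 = 1·8 + 1
8 = 8·1 + 0
gcd(9, 71) = 1, so the inverse exists.
Bézout: 1 = −1·71 + 8·9.
So 9⁻¹ ≡ 8 (mod 71).

8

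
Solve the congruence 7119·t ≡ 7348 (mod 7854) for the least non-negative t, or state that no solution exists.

gcd(7119, 7854) = 21, and 21 does not divide 7348.
So the congruence has no solution.

no solution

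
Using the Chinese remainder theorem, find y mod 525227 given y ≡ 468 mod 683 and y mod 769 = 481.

299622

683⁻¹ mod 769: 683·152 ≡ 1 (mod 769), so 683⁻¹ ≡ 152.
y = 468 + 683·((481 − 468)·152 mod 769) = 468 + 683·438 = 299622.
Check: 299622 mod 683 = 468, 299622 mod 769 = 481. ✓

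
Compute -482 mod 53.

-482 = -10×53 + 48, so -482 ≡ 48 (mod 53).

48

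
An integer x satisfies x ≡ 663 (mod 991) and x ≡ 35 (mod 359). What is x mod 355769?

24447

991⁻¹ mod 359: 991·96 ≡ 1 (mod 359), so 991⁻¹ ≡ 96.
x = 663 + 991·((35 − 663)·96 mod 359) = 663 + 991·24 = 24447.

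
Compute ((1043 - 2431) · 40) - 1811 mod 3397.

1043 - 2431 = -1388 ≡ 2009 (mod 3397)
2009 · 40 = 80360 ≡ 2229 (mod 3397)
2229 - 1811 = 418

418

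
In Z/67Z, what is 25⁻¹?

59

67 = 2×25 + 17
25 = 1×17 + 8
17 = 2×8 + 1
8 = 8×1 + 0
gcd(25, 67) = 1, so the inverse exists.
Bézout: 1 = 3×67 − 8×25.
So 25⁻¹ ≡ −8 ≡ 59 (mod 67).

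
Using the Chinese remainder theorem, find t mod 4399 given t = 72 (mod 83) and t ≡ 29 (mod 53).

83⁻¹ mod 53: 83*23 ≡ 1 (mod 53), so 83⁻¹ ≡ 23.
t = 72 + 83*((29 − 72)*23 mod 53) = 72 + 83*18 = 1566.

1566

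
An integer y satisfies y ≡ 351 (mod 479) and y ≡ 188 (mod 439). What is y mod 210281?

479⁻¹ mod 439: 479*11 ≡ 1 (mod 439), so 479⁻¹ ≡ 11.
y = 351 + 479*((188 − 351)*11 mod 439) = 351 + 479*402 = 192909.
Check: 192909 mod 479 = 351, 192909 mod 439 = 188. ✓

192909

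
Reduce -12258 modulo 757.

-12258 = -17×757 + 611, so -12258 ≡ 611 (mod 757).

611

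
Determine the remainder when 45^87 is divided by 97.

63

87 in binary is 1010111, i.e. 87 = 64 + 16 + 4 + 2 + 1.
45^1 ≡ 45 (mod 97)
45^2 ≡ 45^2 = 2025 ≡ 85 (mod 97)
45^4 ≡ 85^2 = 7225 ≡ 47 (mod 97)
45^8 ≡ 47^2 = 2209 ≡ 75 (mod 97)
45^16 ≡ 75^2 = 5625 ≡ 96 (mod 97)
45^32 ≡ 96^2 = 9216 ≡ 1 (mod 97)
45^64 ≡ 1^2 = 1 (mod 97)
45^87 = 45^64 × 45^16 × 45^4 × 45^2 × 45^1 ≡ 1 × 96 × 47 × 85 × 45 (mod 97).
Accumulate the product:
1 × 96 = 96
96 × 47 = 4512 ≡ 50
50 × 85 = 4250 ≡ 79
79 × 45 = 3555 ≡ 63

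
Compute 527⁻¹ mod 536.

119

536 = 1·527 + 9
527 = 58·9 + 5
9 = 1·5 + 4
5 = 1·4 + 1
4 = 4·1 + 0
gcd(527, 536) = 1, so the inverse exists.
Back-substitute for 1:
1 = 1·5 − 1·4
  = −1·9 + 2·5
  = 2·527 − 117·9
  = −117·536 + 119·527
So 527⁻¹ ≡ 119 (mod 536).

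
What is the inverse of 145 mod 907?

294

Apply the Euclidean algorithm and back-substitute:
907 = 6*145 + 37
145 = 3*37 + 34
37 = 1*34 + 3
34 = 11*3 + 1
3 = 3*1 + 0
gcd(145, 907) = 1, so the inverse exists.
Bézout: 1 = −47*907 + 294*145.
So 145⁻¹ ≡ 294 (mod 907).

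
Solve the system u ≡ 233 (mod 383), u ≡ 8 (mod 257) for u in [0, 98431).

383⁻¹ mod 257: 383·51 ≡ 1 (mod 257), so 383⁻¹ ≡ 51.
u = 233 + 383·((8 − 233)·51 mod 257) = 233 + 383·90 = 34703.

34703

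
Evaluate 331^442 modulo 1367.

985

By square-and-multiply:
331^1 ≡ 331 (mod 1367)
331^2 ≡ 331^2 = 109561 ≡ 201 (mod 1367)
331^4 ≡ 201^2 = 40401 ≡ 758 (mod 1367)
331^8 ≡ 758^2 = 574564 ≡ 424 (mod 1367)
331^16 ≡ 424^2 = 179776 ≡ 699 (mod 1367)
331^32 ≡ 699^2 = 488601 ≡ 582 (mod 1367)
331^64 ≡ 582^2 = 338724 ≡ 1075 (mod 1367)
331^128 ≡ 1075^2 = 1155625 ≡ 510 (mod 1367)
331^256 ≡ 510^2 = 260100 ≡ 370 (mod 1367)
331^442 = 331^256 × 331^128 × 331^32 × 331^16 × 331^8 × 331^2 ≡ 370 × 510 × 582 × 699 × 424 × 201 (mod 1367).
Accumulate the product:
370 × 510 = 188700 ≡ 54
54 × 582 = 31428 ≡ 1354
1354 × 699 = 946446 ≡ 482
482 × 424 = 204368 ≡ 685
685 × 201 = 137685 ≡ 985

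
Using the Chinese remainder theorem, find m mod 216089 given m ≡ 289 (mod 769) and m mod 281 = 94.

40277

769⁻¹ mod 281: 769*262 ≡ 1 (mod 281), so 769⁻¹ ≡ 262.
m = 289 + 769*((94 − 289)*262 mod 281) = 289 + 769*52 = 40277.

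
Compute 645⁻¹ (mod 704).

Apply the Euclidean algorithm and back-substitute:
704 = 1*645 + 59
645 = 10*59 + 55
59 = 1*55 + 4
55 = 13*4 + 3
4 = 1*3 + 1
3 = 3*1 + 0
gcd(645, 704) = 1, so the inverse exists.
Back-substitute for 1:
1 = 1*4 − 1*3
  = −1*55 + 14*4
  = 14*59 − 15*55
  = −15*645 + 164*59
  = 164*704 − 179*645
So 645⁻¹ ≡ −179 ≡ 525 (mod 704).

525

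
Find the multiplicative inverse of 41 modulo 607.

533

By the extended Euclidean algorithm:
607 = 14·41 + 33
41 = 1·33 + 8
33 = 4·8 + 1
8 = 8·1 + 0
gcd(41, 607) = 1, so the inverse exists.
Back-substitute for 1:
1 = 1·33 − 4·8
  = −4·41 + 5·33
  = 5·607 − 74·41
So 41⁻¹ ≡ −74 ≡ 533 (mod 607).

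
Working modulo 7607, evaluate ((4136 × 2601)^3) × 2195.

4136 × 2601 = 10757736 ≡ 1438 (mod 7607)
(1438)^3 ≡ 6193 (mod 7607)
6193 × 2195 = 13593635 ≡ 7533 (mod 7607)

7533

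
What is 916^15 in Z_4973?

15 in binary is 1111, i.e. 15 = 8 + 4 + 2 + 1.
916^1 ≡ 916 (mod 4973)
916^2 ≡ 916^2 = 839056 ≡ 3592 (mod 4973)
916^4 ≡ 3592^2 = 12902464 ≡ 2502 (mod 4973)
916^8 ≡ 2502^2 = 6260004 ≡ 3970 (mod 4973)
916^15 = 916^8 × 916^4 × 916^2 × 916^1 ≡ 3970 × 2502 × 3592 × 916 (mod 4973).
Accumulate the product:
3970 × 2502 = 9932940 ≡ 1859
1859 × 3592 = 6677528 ≡ 3762
3762 × 916 = 3445992 ≡ 4676

4676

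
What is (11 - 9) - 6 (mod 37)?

11 - 9 = 2
2 - 6 = -4 ≡ 33 (mod 37)

33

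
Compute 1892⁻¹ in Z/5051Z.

By the extended Euclidean algorithm:
5051 = 2×1892 + 1267
1892 = 1×1267 + 625
1267 = 2×625 + 17
625 = 36×17 + 13
17 = 1×13 + 4
13 = 3×4 + 1
4 = 4×1 + 0
gcd(1892, 5051) = 1, so the inverse exists.
Bézout: 1 = −445×5051 + 1188×1892.
So 1892⁻¹ ≡ 1188 (mod 5051).

1188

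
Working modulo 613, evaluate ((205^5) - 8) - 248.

(205)^5 ≡ 487 (mod 613)
487 - 8 = 479
479 - 248 = 231

231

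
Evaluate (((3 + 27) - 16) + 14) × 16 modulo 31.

14

3 + 27 = 30
30 - 16 = 14
14 + 14 = 28
28 × 16 = 448 ≡ 14 (mod 31)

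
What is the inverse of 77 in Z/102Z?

53

102 = 1·77 + 25
77 = 3·25 + 2
25 = 12·2 + 1
2 = 2·1 + 0
gcd(77, 102) = 1, so the inverse exists.
Back-substitute for 1:
1 = 1·25 − 12·2
  = −12·77 + 37·25
  = 37·102 − 49·77
So 77⁻¹ ≡ −49 ≡ 53 (mod 102).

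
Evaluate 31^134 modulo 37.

Compute successive squares:
134 in binary is 10000110, i.e. 134 = 128 + 4 + 2.
31^1 ≡ 31 (mod 37)
31^2 ≡ 31^2 = 961 ≡ 36 (mod 37)
31^4 ≡ 36^2 = 1296 ≡ 1 (mod 37)
31^8 ≡ 1^2 = 1 (mod 37)
31^16 ≡ 1^2 = 1 (mod 37)
31^32 ≡ 1^2 = 1 (mod 37)
31^64 ≡ 1^2 = 1 (mod 37)
31^128 ≡ 1^2 = 1 (mod 37)
31^134 = 31^128 · 31^4 · 31^2 ≡ 1 · 1 · 36 (mod 37).
Accumulate the product:
1 · 1 = 1
1 · 36 = 36

36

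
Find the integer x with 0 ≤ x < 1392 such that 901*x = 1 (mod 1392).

1392 = 1·901 + 491
901 = 1·491 + 410
491 = 1·410 + 81
410 = 5·81 + 5
81 = 16·5 + 1
5 = 5·1 + 0
gcd(901, 1392) = 1, so the inverse exists.
Bézout: 1 = 178·1392 − 275·901.
So 901⁻¹ ≡ −275 ≡ 1117 (mod 1392).

1117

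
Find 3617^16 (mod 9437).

6029

Compute successive squares:
3617^1 ≡ 3617 (mod 9437)
3617^2 ≡ 3617^2 = 13082689 ≡ 3007 (mod 9437)
3617^4 ≡ 3007^2 = 9042049 ≡ 1403 (mod 9437)
3617^8 ≡ 1403^2 = 1968409 ≡ 5513 (mod 9437)
3617^16 ≡ 5513^2 = 30393169 ≡ 6029 (mod 9437)
So 3617^16 ≡ 6029 (mod 9437).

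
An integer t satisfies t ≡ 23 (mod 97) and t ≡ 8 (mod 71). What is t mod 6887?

2351

97⁻¹ mod 71: 97×41 ≡ 1 (mod 71), so 97⁻¹ ≡ 41.
t = 23 + 97×((8 − 23)×41 mod 71) = 23 + 97×24 = 2351.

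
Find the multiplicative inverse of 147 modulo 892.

267

Apply the Euclidean algorithm and back-substitute:
892 = 6*147 + 10
147 = 14*10 + 7
10 = 1*7 + 3
7 = 2*3 + 1
3 = 3*1 + 0
gcd(147, 892) = 1, so the inverse exists.
Back-substitute for 1:
1 = 1*7 − 2*3
  = −2*10 + 3*7
  = 3*147 − 44*10
  = −44*892 + 267*147
So 147⁻¹ ≡ 267 (mod 892).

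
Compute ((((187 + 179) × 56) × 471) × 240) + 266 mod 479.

187 + 179 = 366
366 × 56 = 20496 ≡ 378 (mod 479)
378 × 471 = 178038 ≡ 329 (mod 479)
329 × 240 = 78960 ≡ 404 (mod 479)
404 + 266 = 670 ≡ 191 (mod 479)

191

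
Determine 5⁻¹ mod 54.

By the extended Euclidean algorithm:
54 = 10×5 + 4
5 = 1×4 + 1
4 = 4×1 + 0
gcd(5, 54) = 1, so the inverse exists.
Bézout: 1 = −1×54 + 11×5.
So 5⁻¹ ≡ 11 (mod 54).

11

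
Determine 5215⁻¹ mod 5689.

12

5689 = 1*5215 + 474
5215 = 11*474 + 1
474 = 474*1 + 0
gcd(5215, 5689) = 1, so the inverse exists.
Bézout: 1 = −11*5689 + 12*5215.
So 5215⁻¹ ≡ 12 (mod 5689).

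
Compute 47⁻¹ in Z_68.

55

By the extended Euclidean algorithm:
68 = 1·47 + 21
47 = 2·21 + 5
21 = 4·5 + 1
5 = 5·1 + 0
gcd(47, 68) = 1, so the inverse exists.
Bézout: 1 = 9·68 − 13·47.
So 47⁻¹ ≡ −13 ≡ 55 (mod 68).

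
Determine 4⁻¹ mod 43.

11

43 = 10·4 + 3
4 = 1·3 + 1
3 = 3·1 + 0
gcd(4, 43) = 1, so the inverse exists.
Bézout: 1 = −1·43 + 11·4.
So 4⁻¹ ≡ 11 (mod 43).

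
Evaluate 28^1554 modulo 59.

3

1554 in binary is 11000010010, i.e. 1554 = 1024 + 512 + 16 + 2.
28^1 ≡ 28 (mod 59)
28^2 ≡ 28^2 = 784 ≡ 17 (mod 59)
28^4 ≡ 17^2 = 289 ≡ 53 (mod 59)
28^8 ≡ 53^2 = 2809 ≡ 36 (mod 59)
28^16 ≡ 36^2 = 1296 ≡ 57 (mod 59)
28^32 ≡ 57^2 = 3249 ≡ 4 (mod 59)
28^64 ≡ 4^2 = 16 (mod 59)
28^128 ≡ 16^2 = 256 ≡ 20 (mod 59)
28^256 ≡ 20^2 = 400 ≡ 46 (mod 59)
28^512 ≡ 46^2 = 2116 ≡ 51 (mod 59)
28^1024 ≡ 51^2 = 2601 ≡ 5 (mod 59)
28^1554 = 28^1024 * 28^512 * 28^16 * 28^2 ≡ 5 * 51 * 57 * 17 (mod 59).
Accumulate the product:
5 * 51 = 255 ≡ 19
19 * 57 = 1083 ≡ 21
21 * 17 = 357 ≡ 3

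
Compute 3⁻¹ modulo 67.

45

67 = 22×3 + 1
3 = 3×1 + 0
gcd(3, 67) = 1, so the inverse exists.
Back-substitute for 1:
1 = 1×67 − 22×3
So 3⁻¹ ≡ −22 ≡ 45 (mod 67).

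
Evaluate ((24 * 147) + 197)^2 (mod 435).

430

24 * 147 = 3528 ≡ 48 (mod 435)
48 + 197 = 245
(245)^2 ≡ 430 (mod 435)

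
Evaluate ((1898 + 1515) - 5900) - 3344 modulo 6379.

548

1898 + 1515 = 3413
3413 - 5900 = -2487 ≡ 3892 (mod 6379)
3892 - 3344 = 548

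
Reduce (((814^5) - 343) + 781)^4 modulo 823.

(814)^5 ≡ 207 (mod 823)
207 - 343 = -136 ≡ 687 (mod 823)
687 + 781 = 1468 ≡ 645 (mod 823)
(645)^4 ≡ 208 (mod 823)

208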